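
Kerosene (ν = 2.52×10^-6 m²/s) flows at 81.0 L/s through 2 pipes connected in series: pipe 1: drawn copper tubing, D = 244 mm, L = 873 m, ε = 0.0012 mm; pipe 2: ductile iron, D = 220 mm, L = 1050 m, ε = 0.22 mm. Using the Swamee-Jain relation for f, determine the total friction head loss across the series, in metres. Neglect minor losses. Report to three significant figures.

Pipe 1: V = 1.732 m/s, Re = 1.68×10^5, ε/D = 4.92×10^-6, f = 0.01612, h_1 = f(L/D)V²/2g = 8.821 m
Pipe 2: V = 2.131 m/s, Re = 1.86×10^5, ε/D = 0.00100, f = 0.02129, h_2 = f(L/D)V²/2g = 23.51 m
Series → Q common, losses add: H = Σh = 32.33 m

H ≈ 32.3 m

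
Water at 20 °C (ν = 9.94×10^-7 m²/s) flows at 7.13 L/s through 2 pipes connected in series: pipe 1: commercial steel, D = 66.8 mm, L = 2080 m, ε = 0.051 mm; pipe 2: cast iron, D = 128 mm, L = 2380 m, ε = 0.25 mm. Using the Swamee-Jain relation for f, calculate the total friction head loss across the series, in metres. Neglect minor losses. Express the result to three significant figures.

Pipe 1: V = 2.034 m/s, Re = 1.37×10^5, ε/D = 7.63×10^-4, f = 0.02083, h_1 = f(L/D)V²/2g = 136.8 m
Pipe 2: V = 0.5541 m/s, Re = 7.14×10^4, ε/D = 0.00195, f = 0.02582, h_2 = f(L/D)V²/2g = 7.514 m
Series → Q common, losses add: H = Σh = 144.3 m

H ≈ 144 m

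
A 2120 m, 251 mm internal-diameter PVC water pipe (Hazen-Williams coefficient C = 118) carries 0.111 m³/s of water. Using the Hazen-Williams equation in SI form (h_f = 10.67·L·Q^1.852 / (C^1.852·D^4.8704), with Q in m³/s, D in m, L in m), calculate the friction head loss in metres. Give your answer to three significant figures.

h_f ≈ 47.1 m

h_f = 10.67·2120·0.111^1.852 / (118^1.852·0.251^4.8704) = 47.11 m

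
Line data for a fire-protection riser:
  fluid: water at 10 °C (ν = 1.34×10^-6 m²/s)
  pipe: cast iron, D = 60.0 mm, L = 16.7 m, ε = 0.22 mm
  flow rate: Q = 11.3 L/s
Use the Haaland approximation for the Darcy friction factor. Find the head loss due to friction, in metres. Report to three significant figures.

h_f ≈ 6.42 m

V = 4Q/(πD²) = 4·0.0113/(π·0.0600²) = 3.997 m/s
Re = VD/ν = 3.997·0.0600/1.34×10^-6 = 1.79×10^5 → turbulent
ε/D = 0.22/60.0 = 0.00367
Haaland: f = 0.02835
h_f = f(L/D)V²/(2g) = 0.02835·(16.7/0.0600)·3.997²/(2·9.81) = 6.423 m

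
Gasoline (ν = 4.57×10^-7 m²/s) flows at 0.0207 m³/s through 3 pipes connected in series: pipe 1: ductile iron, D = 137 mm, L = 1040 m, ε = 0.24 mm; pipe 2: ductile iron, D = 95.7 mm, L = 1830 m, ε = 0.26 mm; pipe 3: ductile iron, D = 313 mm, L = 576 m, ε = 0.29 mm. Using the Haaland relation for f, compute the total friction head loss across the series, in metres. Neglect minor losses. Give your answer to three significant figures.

H ≈ 225 m

Pipe 1: V = 1.404 m/s, Re = 4.21×10^5, ε/D = 0.00175, f = 0.02308, h_1 = f(L/D)V²/2g = 17.61 m
Pipe 2: V = 2.878 m/s, Re = 6.03×10^5, ε/D = 0.00272, f = 0.02572, h_2 = f(L/D)V²/2g = 207.6 m
Pipe 3: V = 0.2690 m/s, Re = 1.84×10^5, ε/D = 9.27×10^-4, f = 0.02071, h_3 = f(L/D)V²/2g = 0.1406 m
Series → Q common, losses add: H = Σh = 225.3 m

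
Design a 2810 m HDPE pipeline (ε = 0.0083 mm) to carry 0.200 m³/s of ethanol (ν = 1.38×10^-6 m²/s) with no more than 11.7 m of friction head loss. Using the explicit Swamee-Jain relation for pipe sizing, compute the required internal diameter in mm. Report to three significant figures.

D ≈ 410 mm

Swamee-Jain (Type III): D = 0.66·[ε^1.25·(LQ²/(gh_f))^4.75 + ν·Q^9.4·(L/(gh_f))^5.2]^0.04
LQ²/(gh_f) = 0.9793; L/(gh_f) = 24.48
Term 1 = ε^1.25·(…)^4.75 = 4.03×10^-7; Term 2 = ν·Q^9.4·(…)^5.2 = 6.19×10^-6
D = 0.66·(4.03×10^-7 + 6.19×10^-6)^0.04 = 0.4095 m = 410 mm
Check: V = 1.52 m/s, Re = 4.51×10^5, f = 0.01364, h_f = 11.0 m ≈ 11.7 m ✓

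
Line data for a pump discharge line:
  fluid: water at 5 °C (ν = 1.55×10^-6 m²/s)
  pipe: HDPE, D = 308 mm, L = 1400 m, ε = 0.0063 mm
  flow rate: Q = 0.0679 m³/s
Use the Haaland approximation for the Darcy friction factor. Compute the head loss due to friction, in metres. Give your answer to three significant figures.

h_f ≈ 3.06 m

V = 4Q/(πD²) = 4·0.0679/(π·0.308²) = 0.9113 m/s
Re = VD/ν = 0.9113·0.308/1.55×10^-6 = 1.81×10^5 → turbulent
ε/D = 0.0063/308 = 2.05×10^-5
Haaland: f = 0.01592
h_f = f(L/D)V²/(2g) = 0.01592·(1400/0.308)·0.9113²/(2·9.81) = 3.064 m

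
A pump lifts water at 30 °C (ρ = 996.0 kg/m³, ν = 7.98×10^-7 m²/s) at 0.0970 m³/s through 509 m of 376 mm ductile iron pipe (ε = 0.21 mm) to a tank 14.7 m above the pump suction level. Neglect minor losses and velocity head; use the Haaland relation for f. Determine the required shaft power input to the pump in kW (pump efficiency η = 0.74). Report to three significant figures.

V = 4Q/(πD²) = 0.8736 m/s; Re = 4.12×10^5; ε/D = 5.59×10^-4; f = 0.01809
h_f = f(L/D)V²/2g = 0.9527 m
Total head H = z + h_f = 14.7 + 0.9527 = 15.65 m
P_hyd = ρgQH = 996.0·9.81·0.0970·15.65 = 14.84 kW
P_shaft = P_hyd/η = 14.84/0.74 = 20.05 kW

P_shaft ≈ 20.0 kW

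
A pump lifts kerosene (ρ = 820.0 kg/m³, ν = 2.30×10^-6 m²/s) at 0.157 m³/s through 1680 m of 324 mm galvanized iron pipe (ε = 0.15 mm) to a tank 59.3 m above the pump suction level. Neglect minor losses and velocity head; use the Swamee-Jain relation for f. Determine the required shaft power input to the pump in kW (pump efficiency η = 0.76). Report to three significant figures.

P_shaft ≈ 128 kW

V = 4Q/(πD²) = 1.904 m/s; Re = 2.68×10^5; ε/D = 4.63×10^-4; f = 0.01827
h_f = f(L/D)V²/2g = 17.51 m
Total head H = z + h_f = 59.3 + 17.51 = 76.81 m
P_hyd = ρgQH = 820.0·9.81·0.157·76.81 = 97.00 kW
P_shaft = P_hyd/η = 97.00/0.76 = 127.6 kW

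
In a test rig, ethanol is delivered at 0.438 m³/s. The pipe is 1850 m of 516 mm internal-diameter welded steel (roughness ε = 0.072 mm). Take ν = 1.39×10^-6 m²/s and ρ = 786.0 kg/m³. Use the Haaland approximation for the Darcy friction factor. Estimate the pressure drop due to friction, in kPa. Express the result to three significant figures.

V = 4Q/(πD²) = 4·0.438/(π·0.516²) = 2.095 m/s
Re = VD/ν = 2.095·0.516/1.39×10^-6 = 7.78×10^5 → turbulent
ε/D = 0.072/516 = 1.40×10^-4
Haaland: f = 0.01413
h_f = f(L/D)V²/(2g) = 0.01413·(1850/0.516)·2.095²/(2·9.81) = 11.32 m
Δp = ρg·h_f = 786.0·9.81·11.32 = 87.32 kPa

Δp ≈ 87.3 kPa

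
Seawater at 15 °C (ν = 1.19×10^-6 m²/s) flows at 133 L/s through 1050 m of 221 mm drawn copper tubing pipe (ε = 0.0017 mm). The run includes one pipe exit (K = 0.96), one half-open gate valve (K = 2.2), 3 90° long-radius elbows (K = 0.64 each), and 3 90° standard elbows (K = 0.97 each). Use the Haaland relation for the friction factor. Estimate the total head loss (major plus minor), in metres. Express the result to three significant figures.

H_L ≈ 41.6 m

V = 4Q/(πD²) = 3.467 m/s; V²/2g = 0.6127 m
Re = 6.44×10^5, ε/D = 7.69×10^-6 → f = 0.01259 (Haaland)
Major: h_f = f(L/D)·V²/2g = 0.01259·4751·0.6127 = 36.66 m
Minor: ΣK = 7.99; h_m = ΣK·V²/2g = 4.896 m
Total H_L = 36.66 + 4.896 = 41.56 m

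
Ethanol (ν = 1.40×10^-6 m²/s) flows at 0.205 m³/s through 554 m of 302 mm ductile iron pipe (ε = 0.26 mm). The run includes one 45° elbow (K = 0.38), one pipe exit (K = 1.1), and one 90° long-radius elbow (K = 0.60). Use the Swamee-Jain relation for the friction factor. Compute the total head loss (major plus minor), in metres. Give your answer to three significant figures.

V = 4Q/(πD²) = 2.862 m/s; V²/2g = 0.4174 m
Re = 6.17×10^5, ε/D = 8.61×10^-4 → f = 0.01959 (Swamee-Jain)
Major: h_f = f(L/D)·V²/2g = 0.01959·1834·0.4174 = 15.01 m
Minor: ΣK = 2.08; h_m = ΣK·V²/2g = 0.8683 m
Total H_L = 15.01 + 0.8683 = 15.87 m

H_L ≈ 15.9 m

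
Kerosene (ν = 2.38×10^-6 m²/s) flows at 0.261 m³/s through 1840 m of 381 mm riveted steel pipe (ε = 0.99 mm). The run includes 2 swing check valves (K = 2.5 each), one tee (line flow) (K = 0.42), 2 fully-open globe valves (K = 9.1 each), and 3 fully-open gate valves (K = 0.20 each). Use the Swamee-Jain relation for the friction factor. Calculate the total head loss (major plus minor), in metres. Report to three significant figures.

H_L ≈ 39.6 m

V = 4Q/(πD²) = 2.289 m/s; V²/2g = 0.2671 m
Re = 3.66×10^5, ε/D = 0.00260 → f = 0.02568 (Swamee-Jain)
Major: h_f = f(L/D)·V²/2g = 0.02568·4829·0.2671 = 33.13 m
Minor: ΣK = 24.2; h_m = ΣK·V²/2g = 6.470 m
Total H_L = 33.13 + 6.470 = 39.60 m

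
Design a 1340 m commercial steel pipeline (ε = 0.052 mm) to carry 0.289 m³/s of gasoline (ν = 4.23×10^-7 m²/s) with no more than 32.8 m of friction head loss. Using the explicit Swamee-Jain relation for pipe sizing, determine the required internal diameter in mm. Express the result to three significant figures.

Swamee-Jain (Type III): D = 0.66·[ε^1.25·(LQ²/(gh_f))^4.75 + ν·Q^9.4·(L/(gh_f))^5.2]^0.04
LQ²/(gh_f) = 0.3478; L/(gh_f) = 4.164
Term 1 = ε^1.25·(…)^4.75 = 2.93×10^-8; Term 2 = ν·Q^9.4·(…)^5.2 = 6.03×10^-9
D = 0.66·(2.93×10^-8 + 6.03×10^-9)^0.04 = 0.3322 m = 332 mm
Check: V = 3.33 m/s, Re = 2.62×10^6, f = 0.01362, h_f = 31.1 m ≈ 32.8 m ✓

D ≈ 332 mm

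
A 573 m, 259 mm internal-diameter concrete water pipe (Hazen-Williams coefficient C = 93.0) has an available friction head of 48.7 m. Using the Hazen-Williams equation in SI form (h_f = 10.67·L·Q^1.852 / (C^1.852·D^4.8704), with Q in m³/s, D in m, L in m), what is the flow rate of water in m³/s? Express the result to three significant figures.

Q ≈ 0.196 m³/s

Rearranging: Q = [h_f·C^1.852·D^4.8704 / (10.67·L)]^(1/1.852)
Q = [48.7·93.0^1.852·0.259^4.8704 / (10.67·573)]^0.540 = 0.1960 m³/s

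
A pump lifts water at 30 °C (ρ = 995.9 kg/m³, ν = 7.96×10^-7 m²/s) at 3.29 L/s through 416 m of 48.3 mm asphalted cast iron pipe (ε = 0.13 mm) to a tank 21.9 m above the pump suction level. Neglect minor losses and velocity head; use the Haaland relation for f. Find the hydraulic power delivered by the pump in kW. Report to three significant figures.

V = 4Q/(πD²) = 1.796 m/s; Re = 1.09×10^5; ε/D = 0.00269; f = 0.02659
h_f = f(L/D)V²/2g = 37.64 m
Total head H = z + h_f = 21.9 + 37.64 = 59.54 m
P_hyd = ρgQH = 995.9·9.81·0.00329·59.54 = 1.914 kW

P_hyd ≈ 1.91 kW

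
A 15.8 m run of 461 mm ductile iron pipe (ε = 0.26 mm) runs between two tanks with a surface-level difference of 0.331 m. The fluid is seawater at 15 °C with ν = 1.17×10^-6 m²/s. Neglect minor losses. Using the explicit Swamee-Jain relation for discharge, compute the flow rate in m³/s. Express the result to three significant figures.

Swamee-Jain (Type II): Q = -0.965·√(gD⁵h_f/L)·ln[ε/(3.7D) + √(3.17ν²L/(gD³h_f))]
√(gD⁵h_f/L) = √(9.81·0.461⁵·0.331/15.8) = 0.06541
ε/(3.7D) = 1.52×10^-4; √(3.17ν²L/(gD³h_f)) = 1.47×10^-5
Q = -0.965·0.06541·ln(1.671×10^-4) = 0.5490 m³/s
Check: V = 3.29 m/s, Re = 1.30×10^6, f = 0.01761, h_f = 0.333 m ≈ 0.331 m ✓

Q ≈ 0.549 m³/s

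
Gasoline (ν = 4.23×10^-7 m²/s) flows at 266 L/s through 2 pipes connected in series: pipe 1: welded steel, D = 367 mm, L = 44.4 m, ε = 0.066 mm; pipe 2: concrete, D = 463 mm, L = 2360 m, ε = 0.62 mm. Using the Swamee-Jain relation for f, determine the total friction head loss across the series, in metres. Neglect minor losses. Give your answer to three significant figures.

Pipe 1: V = 2.515 m/s, Re = 2.18×10^6, ε/D = 1.80×10^-4, f = 0.01402, h_1 = f(L/D)V²/2g = 0.5467 m
Pipe 2: V = 1.580 m/s, Re = 1.73×10^6, ε/D = 0.00134, f = 0.02131, h_2 = f(L/D)V²/2g = 13.82 m
Series → Q common, losses add: H = Σh = 14.37 m

H ≈ 14.4 m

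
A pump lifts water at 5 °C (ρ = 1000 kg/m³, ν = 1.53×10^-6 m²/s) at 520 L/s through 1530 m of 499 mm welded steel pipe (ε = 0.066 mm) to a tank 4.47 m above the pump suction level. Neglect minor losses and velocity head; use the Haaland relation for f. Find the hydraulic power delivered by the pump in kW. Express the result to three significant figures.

P_hyd ≈ 101 kW

V = 4Q/(πD²) = 2.659 m/s; Re = 8.67×10^5; ε/D = 1.32×10^-4; f = 0.01392
h_f = f(L/D)V²/2g = 15.38 m
Total head H = z + h_f = 4.47 + 15.38 = 19.85 m
P_hyd = ρgQH = 1000·9.81·0.520·19.85 = 101.3 kW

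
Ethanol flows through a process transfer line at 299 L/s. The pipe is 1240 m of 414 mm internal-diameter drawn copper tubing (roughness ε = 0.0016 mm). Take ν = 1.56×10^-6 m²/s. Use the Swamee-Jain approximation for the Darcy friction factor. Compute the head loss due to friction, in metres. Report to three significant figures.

h_f ≈ 9.63 m

V = 4Q/(πD²) = 4·0.299/(π·0.414²) = 2.221 m/s
Re = VD/ν = 2.221·0.414/1.56×10^-6 = 5.89×10^5 → turbulent
ε/D = 0.0016/414 = 3.86×10^-6
Swamee-Jain: f = 0.01278
h_f = f(L/D)V²/(2g) = 0.01278·(1240/0.414)·2.221²/(2·9.81) = 9.628 m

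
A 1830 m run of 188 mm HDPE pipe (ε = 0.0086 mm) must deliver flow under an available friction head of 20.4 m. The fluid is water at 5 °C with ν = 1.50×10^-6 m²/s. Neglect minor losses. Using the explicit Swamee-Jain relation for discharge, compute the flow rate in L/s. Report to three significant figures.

Swamee-Jain (Type II): Q = -0.965·√(gD⁵h_f/L)·ln[ε/(3.7D) + √(3.17ν²L/(gD³h_f))]
√(gD⁵h_f/L) = √(9.81·0.188⁵·20.4/1830) = 0.005068
ε/(3.7D) = 1.24×10^-5; √(3.17ν²L/(gD³h_f)) = 9.91×10^-5
Q = -0.965·0.005068·ln(1.114×10^-4) = 0.04451 m³/s
Check: V = 1.60 m/s, Re = 2.01×10^5, f = 0.01593, h_f = 20.3 m ≈ 20.4 m ✓

Q ≈ 44.5 L/s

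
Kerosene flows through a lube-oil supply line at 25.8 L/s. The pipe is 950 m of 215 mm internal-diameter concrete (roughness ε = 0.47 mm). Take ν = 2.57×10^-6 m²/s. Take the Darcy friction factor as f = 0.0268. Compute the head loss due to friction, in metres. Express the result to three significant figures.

V = 4Q/(πD²) = 4·0.0258/(π·0.215²) = 0.7106 m/s
h_f = f(L/D)V²/(2g) = 0.02680·(950/0.215)·0.7106²/(2·9.81) = 3.048 m

h_f ≈ 3.05 m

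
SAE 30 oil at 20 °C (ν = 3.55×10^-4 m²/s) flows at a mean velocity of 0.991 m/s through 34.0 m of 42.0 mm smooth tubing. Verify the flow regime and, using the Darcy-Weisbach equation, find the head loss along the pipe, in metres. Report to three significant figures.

h_f ≈ 22.1 m

Re = VD/ν = 0.991·0.04200/3.55×10^-4 = 117 → laminar (Re < 2300)
f = 64/Re = 0.5459
h_f = f(L/D)V²/(2g) = 0.5459·(34.0/0.04200)·0.991²/(2·9.81) = 22.12 m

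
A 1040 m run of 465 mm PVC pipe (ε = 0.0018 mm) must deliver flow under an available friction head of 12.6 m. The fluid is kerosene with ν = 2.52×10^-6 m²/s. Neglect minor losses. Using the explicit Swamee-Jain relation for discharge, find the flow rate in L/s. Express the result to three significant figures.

Swamee-Jain (Type II): Q = -0.965·√(gD⁵h_f/L)·ln[ε/(3.7D) + √(3.17ν²L/(gD³h_f))]
√(gD⁵h_f/L) = √(9.81·0.465⁵·12.6/1040) = 0.05083
ε/(3.7D) = 1.05×10^-6; √(3.17ν²L/(gD³h_f)) = 4.10×10^-5
Q = -0.965·0.05083·ln(4.209×10^-5) = 0.4942 m³/s
Check: V = 2.91 m/s, Re = 5.37×10^5, f = 0.01299, h_f = 12.5 m ≈ 12.6 m ✓

Q ≈ 494 L/s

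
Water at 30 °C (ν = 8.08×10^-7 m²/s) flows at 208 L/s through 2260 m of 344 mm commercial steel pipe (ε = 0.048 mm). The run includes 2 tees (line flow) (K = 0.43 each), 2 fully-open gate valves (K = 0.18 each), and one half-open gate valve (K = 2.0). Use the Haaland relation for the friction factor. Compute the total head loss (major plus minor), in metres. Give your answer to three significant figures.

V = 4Q/(πD²) = 2.238 m/s; V²/2g = 0.2553 m
Re = 9.53×10^5, ε/D = 1.40×10^-4 → f = 0.01392 (Haaland)
Major: h_f = f(L/D)·V²/2g = 0.01392·6570·0.2553 = 23.34 m
Minor: ΣK = 3.22; h_m = ΣK·V²/2g = 0.8220 m
Total H_L = 23.34 + 0.8220 = 24.16 m

H_L ≈ 24.2 m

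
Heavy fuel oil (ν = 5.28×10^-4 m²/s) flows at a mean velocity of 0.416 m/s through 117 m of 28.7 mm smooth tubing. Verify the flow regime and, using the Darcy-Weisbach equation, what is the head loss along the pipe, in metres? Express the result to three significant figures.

h_f ≈ 102 m

Re = VD/ν = 0.416·0.02870/5.28×10^-4 = 22.6 → laminar (Re < 2300)
f = 64/Re = 2.830
h_f = f(L/D)V²/(2g) = 2.830·(117/0.02870)·0.416²/(2·9.81) = 101.8 m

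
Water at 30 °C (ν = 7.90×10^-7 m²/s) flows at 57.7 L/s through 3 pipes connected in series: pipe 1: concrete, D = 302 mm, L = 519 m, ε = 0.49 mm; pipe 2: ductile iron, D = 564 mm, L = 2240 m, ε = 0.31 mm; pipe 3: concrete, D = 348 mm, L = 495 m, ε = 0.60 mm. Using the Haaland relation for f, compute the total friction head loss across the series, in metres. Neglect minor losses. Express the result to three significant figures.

H ≈ 2.12 m

Pipe 1: V = 0.8055 m/s, Re = 3.08×10^5, ε/D = 0.00162, f = 0.02281, h_1 = f(L/D)V²/2g = 1.296 m
Pipe 2: V = 0.2310 m/s, Re = 1.65×10^5, ε/D = 5.50×10^-4, f = 0.01921, h_2 = f(L/D)V²/2g = 0.2075 m
Pipe 3: V = 0.6066 m/s, Re = 2.67×10^5, ε/D = 0.00172, f = 0.02322, h_3 = f(L/D)V²/2g = 0.6196 m
Series → Q common, losses add: H = Σh = 2.124 m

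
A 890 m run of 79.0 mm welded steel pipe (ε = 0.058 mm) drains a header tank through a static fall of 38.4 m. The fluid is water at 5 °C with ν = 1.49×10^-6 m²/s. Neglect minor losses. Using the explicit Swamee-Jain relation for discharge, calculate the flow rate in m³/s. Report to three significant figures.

Q ≈ 0.00867 m³/s

Swamee-Jain (Type II): Q = -0.965·√(gD⁵h_f/L)·ln[ε/(3.7D) + √(3.17ν²L/(gD³h_f))]
√(gD⁵h_f/L) = √(9.81·0.0790⁵·38.4/890) = 0.001141
ε/(3.7D) = 1.98×10^-4; √(3.17ν²L/(gD³h_f)) = 1.84×10^-4
Q = -0.965·0.001141·ln(3.821×10^-4) = 0.008667 m³/s
Check: V = 1.77 m/s, Re = 9.37×10^4, f = 0.02152, h_f = 38.6 m ≈ 38.4 m ✓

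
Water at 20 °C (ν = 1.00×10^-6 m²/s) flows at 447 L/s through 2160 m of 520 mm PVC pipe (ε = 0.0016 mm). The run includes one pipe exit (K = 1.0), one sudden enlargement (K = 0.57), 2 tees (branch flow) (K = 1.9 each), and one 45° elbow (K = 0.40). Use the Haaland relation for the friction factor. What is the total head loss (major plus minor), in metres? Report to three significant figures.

V = 4Q/(πD²) = 2.105 m/s; V²/2g = 0.2258 m
Re = 1.09×10^6, ε/D = 3.08×10^-6 → f = 0.01147 (Haaland)
Major: h_f = f(L/D)·V²/2g = 0.01147·4154·0.2258 = 10.75 m
Minor: ΣK = 5.77; h_m = ΣK·V²/2g = 1.303 m
Total H_L = 10.75 + 1.303 = 12.06 m

H_L ≈ 12.1 m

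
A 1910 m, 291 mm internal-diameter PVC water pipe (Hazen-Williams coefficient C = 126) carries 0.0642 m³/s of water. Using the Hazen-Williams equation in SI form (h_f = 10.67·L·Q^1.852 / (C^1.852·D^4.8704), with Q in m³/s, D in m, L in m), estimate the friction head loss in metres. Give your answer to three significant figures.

h_f ≈ 6.64 m

h_f = 10.67·1910·0.0642^1.852 / (126^1.852·0.291^4.8704) = 6.636 m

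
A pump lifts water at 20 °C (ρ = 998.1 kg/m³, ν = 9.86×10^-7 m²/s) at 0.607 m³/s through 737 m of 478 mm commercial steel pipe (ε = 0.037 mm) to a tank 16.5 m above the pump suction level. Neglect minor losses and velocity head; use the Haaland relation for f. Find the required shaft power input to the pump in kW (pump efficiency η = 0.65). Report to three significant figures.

V = 4Q/(πD²) = 3.383 m/s; Re = 1.64×10^6; ε/D = 7.74×10^-5; f = 0.01247
h_f = f(L/D)V²/2g = 11.21 m
Total head H = z + h_f = 16.5 + 11.21 = 27.71 m
P_hyd = ρgQH = 998.1·9.81·0.607·27.71 = 164.7 kW
P_shaft = P_hyd/η = 164.7/0.65 = 253.4 kW

P_shaft ≈ 253 kW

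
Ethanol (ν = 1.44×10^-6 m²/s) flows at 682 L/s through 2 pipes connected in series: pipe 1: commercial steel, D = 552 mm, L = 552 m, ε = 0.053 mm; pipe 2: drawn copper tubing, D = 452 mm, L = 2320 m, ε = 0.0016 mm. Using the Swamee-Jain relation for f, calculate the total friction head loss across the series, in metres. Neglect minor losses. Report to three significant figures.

H ≈ 58.3 m

Pipe 1: V = 2.850 m/s, Re = 1.09×10^6, ε/D = 9.60×10^-5, f = 0.01335, h_1 = f(L/D)V²/2g = 5.526 m
Pipe 2: V = 4.250 m/s, Re = 1.33×10^6, ε/D = 3.54×10^-6, f = 0.01117, h_2 = f(L/D)V²/2g = 52.79 m
Series → Q common, losses add: H = Σh = 58.32 m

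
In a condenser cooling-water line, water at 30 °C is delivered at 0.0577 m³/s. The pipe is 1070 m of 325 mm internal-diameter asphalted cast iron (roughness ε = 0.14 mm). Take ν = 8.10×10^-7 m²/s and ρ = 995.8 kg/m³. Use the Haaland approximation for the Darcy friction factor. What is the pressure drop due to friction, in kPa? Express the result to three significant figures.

Δp ≈ 14.1 kPa

V = 4Q/(πD²) = 4·0.0577/(π·0.325²) = 0.6955 m/s
Re = VD/ν = 0.6955·0.325/8.10×10^-7 = 2.79×10^5 → turbulent
ε/D = 0.14/325 = 4.31×10^-4
Haaland: f = 0.01775
h_f = f(L/D)V²/(2g) = 0.01775·(1070/0.325)·0.6955²/(2·9.81) = 1.441 m
Δp = ρg·h_f = 995.8·9.81·1.441 = 14.08 kPa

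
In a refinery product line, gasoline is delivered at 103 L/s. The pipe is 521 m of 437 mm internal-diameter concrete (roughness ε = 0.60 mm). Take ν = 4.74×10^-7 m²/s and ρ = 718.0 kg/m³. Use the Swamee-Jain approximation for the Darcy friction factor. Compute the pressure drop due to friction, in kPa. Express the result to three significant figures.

Δp ≈ 4.39 kPa

V = 4Q/(πD²) = 4·0.103/(π·0.437²) = 0.6867 m/s
Re = VD/ν = 0.6867·0.437/4.74×10^-7 = 6.33×10^5 → turbulent
ε/D = 0.60/437 = 0.00137
Swamee-Jain: f = 0.02173
h_f = f(L/D)V²/(2g) = 0.02173·(521/0.437)·0.6867²/(2·9.81) = 0.6227 m
Δp = ρg·h_f = 718.0·9.81·0.6227 = 4.386 kPa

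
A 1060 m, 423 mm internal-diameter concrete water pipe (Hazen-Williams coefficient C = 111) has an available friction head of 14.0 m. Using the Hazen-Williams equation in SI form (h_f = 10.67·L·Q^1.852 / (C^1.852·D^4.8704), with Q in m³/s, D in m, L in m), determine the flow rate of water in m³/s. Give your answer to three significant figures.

Q ≈ 0.311 m³/s

Rearranging: Q = [h_f·C^1.852·D^4.8704 / (10.67·L)]^(1/1.852)
Q = [14.0·111^1.852·0.423^4.8704 / (10.67·1060)]^0.540 = 0.3111 m³/s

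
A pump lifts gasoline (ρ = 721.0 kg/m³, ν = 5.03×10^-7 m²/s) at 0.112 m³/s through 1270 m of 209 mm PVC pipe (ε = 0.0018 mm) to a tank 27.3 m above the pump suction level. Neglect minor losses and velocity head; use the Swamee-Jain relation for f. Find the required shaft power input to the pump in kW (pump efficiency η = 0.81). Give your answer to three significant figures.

P_shaft ≈ 63.1 kW

V = 4Q/(πD²) = 3.265 m/s; Re = 1.36×10^6; ε/D = 8.61×10^-6; f = 0.01129
h_f = f(L/D)V²/2g = 37.27 m
Total head H = z + h_f = 27.3 + 37.27 = 64.57 m
P_hyd = ρgQH = 721.0·9.81·0.112·64.57 = 51.15 kW
P_shaft = P_hyd/η = 51.15/0.81 = 63.15 kW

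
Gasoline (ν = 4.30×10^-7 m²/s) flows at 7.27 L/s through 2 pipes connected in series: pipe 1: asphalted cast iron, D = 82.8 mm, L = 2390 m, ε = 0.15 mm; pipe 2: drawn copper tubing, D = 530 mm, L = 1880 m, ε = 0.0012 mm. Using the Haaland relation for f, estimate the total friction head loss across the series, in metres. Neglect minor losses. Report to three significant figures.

Pipe 1: V = 1.350 m/s, Re = 2.60×10^5, ε/D = 0.00181, f = 0.02351, h_1 = f(L/D)V²/2g = 63.06 m
Pipe 2: V = 0.03295 m/s, Re = 4.06×10^4, ε/D = 2.26×10^-6, f = 0.02172, h_2 = f(L/D)V²/2g = 0.004264 m
Series → Q common, losses add: H = Σh = 63.07 m

H ≈ 63.1 m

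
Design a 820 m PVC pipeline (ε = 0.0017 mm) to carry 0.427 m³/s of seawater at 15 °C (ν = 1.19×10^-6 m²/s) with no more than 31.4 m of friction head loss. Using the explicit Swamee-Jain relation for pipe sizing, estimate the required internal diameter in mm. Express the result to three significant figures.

D ≈ 341 mm

Swamee-Jain (Type III): D = 0.66·[ε^1.25·(LQ²/(gh_f))^4.75 + ν·Q^9.4·(L/(gh_f))^5.2]^0.04
LQ²/(gh_f) = 0.4854; L/(gh_f) = 2.662
Term 1 = ε^1.25·(…)^4.75 = 1.98×10^-9; Term 2 = ν·Q^9.4·(…)^5.2 = 6.50×10^-8
D = 0.66·(1.98×10^-9 + 6.50×10^-8)^0.04 = 0.3409 m = 341 mm
Check: V = 4.68 m/s, Re = 1.34×10^6, f = 0.01121, h_f = 30.1 m ≈ 31.4 m ✓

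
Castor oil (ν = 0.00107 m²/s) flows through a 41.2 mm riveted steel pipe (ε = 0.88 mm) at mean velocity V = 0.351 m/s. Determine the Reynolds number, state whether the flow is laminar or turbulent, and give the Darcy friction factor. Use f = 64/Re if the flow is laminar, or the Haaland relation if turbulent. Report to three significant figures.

Re ≈ 13.5; laminar; f = 64/Re ≈ 4.74

Re = VD/ν = 0.3510·0.0412/0.00107 = 13.5
Re < 2300 → laminar → f = 64/Re = 4.735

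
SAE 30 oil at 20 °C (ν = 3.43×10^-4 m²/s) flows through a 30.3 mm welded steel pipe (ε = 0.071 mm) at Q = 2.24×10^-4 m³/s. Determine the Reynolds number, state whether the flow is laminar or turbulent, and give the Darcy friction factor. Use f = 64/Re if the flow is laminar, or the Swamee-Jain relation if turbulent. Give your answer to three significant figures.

Re ≈ 27.4; laminar; f = 64/Re ≈ 2.33

V = 4Q/(πD²) = 0.3107 m/s
Re = VD/ν = 0.3107·0.0303/3.43×10^-4 = 27.4
Re < 2300 → laminar → f = 64/Re = 2.332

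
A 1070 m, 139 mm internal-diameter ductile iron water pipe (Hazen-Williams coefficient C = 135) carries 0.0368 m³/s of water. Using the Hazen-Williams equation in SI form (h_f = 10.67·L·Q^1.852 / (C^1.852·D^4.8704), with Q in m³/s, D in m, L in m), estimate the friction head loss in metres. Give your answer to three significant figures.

h_f = 10.67·1070·0.0368^1.852 / (135^1.852·0.139^4.8704) = 42.66 m

h_f ≈ 42.7 m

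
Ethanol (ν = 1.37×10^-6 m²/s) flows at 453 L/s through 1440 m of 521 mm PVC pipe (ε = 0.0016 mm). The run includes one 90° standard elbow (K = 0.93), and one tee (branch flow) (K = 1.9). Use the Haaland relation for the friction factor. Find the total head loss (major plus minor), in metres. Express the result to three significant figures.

V = 4Q/(πD²) = 2.125 m/s; V²/2g = 0.2301 m
Re = 8.08×10^5, ε/D = 3.07×10^-6 → f = 0.01206 (Haaland)
Major: h_f = f(L/D)·V²/2g = 0.01206·2764·0.2301 = 7.668 m
Minor: ΣK = 2.83; h_m = ΣK·V²/2g = 0.6513 m
Total H_L = 7.668 + 0.6513 = 8.320 m

H_L ≈ 8.32 m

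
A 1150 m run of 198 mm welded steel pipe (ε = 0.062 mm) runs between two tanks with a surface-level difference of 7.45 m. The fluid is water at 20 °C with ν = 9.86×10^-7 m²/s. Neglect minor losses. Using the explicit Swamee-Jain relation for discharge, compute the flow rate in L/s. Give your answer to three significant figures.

Q ≈ 37.0 L/s

Swamee-Jain (Type II): Q = -0.965·√(gD⁵h_f/L)·ln[ε/(3.7D) + √(3.17ν²L/(gD³h_f))]
√(gD⁵h_f/L) = √(9.81·0.198⁵·7.45/1150) = 0.004398
ε/(3.7D) = 8.46×10^-5; √(3.17ν²L/(gD³h_f)) = 7.90×10^-5
Q = -0.965·0.004398·ln(1.637×10^-4) = 0.03700 m³/s
Check: V = 1.20 m/s, Re = 2.41×10^5, f = 0.01752, h_f = 7.49 m ≈ 7.45 m ✓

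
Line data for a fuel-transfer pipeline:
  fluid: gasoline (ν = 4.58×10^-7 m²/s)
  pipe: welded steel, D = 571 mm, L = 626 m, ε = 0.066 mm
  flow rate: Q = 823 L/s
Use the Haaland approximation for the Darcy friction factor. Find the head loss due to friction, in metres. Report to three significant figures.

V = 4Q/(πD²) = 4·0.823/(π·0.571²) = 3.214 m/s
Re = VD/ν = 3.214·0.571/4.58×10^-7 = 4.01×10^6 → turbulent
ε/D = 0.066/571 = 1.16×10^-4
Haaland: f = 0.01269
h_f = f(L/D)V²/(2g) = 0.01269·(626/0.571)·3.214²/(2·9.81) = 7.324 m

h_f ≈ 7.32 m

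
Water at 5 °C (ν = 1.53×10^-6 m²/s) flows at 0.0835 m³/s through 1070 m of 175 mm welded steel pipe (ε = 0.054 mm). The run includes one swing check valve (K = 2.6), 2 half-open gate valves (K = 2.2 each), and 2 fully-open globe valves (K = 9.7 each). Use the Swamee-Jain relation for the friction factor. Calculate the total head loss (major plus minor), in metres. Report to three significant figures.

H_L ≈ 79.0 m

V = 4Q/(πD²) = 3.472 m/s; V²/2g = 0.6142 m
Re = 3.97×10^5, ε/D = 3.09×10^-4 → f = 0.01672 (Swamee-Jain)
Major: h_f = f(L/D)·V²/2g = 0.01672·6114·0.6142 = 62.79 m
Minor: ΣK = 26.4; h_m = ΣK·V²/2g = 16.22 m
Total H_L = 62.79 + 16.22 = 79.01 m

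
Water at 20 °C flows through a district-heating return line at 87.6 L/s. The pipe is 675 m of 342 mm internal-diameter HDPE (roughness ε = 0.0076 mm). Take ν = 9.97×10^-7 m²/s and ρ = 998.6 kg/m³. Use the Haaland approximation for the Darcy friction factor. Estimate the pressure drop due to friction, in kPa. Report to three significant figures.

Δp ≈ 12.8 kPa

V = 4Q/(πD²) = 4·0.0876/(π·0.342²) = 0.9536 m/s
Re = VD/ν = 0.9536·0.342/9.97×10^-7 = 3.27×10^5 → turbulent
ε/D = 0.0076/342 = 2.22×10^-5
Haaland: f = 0.01431
h_f = f(L/D)V²/(2g) = 0.01431·(675/0.342)·0.9536²/(2·9.81) = 1.309 m
Δp = ρg·h_f = 998.6·9.81·1.309 = 12.82 kPa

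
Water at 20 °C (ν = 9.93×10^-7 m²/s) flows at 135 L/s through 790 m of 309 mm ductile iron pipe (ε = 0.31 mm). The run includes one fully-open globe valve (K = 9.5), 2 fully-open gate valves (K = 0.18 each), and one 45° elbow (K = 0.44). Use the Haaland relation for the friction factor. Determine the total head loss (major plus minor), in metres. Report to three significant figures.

H_L ≈ 10.2 m

V = 4Q/(πD²) = 1.800 m/s; V²/2g = 0.1652 m
Re = 5.60×10^5, ε/D = 0.00100 → f = 0.02016 (Haaland)
Major: h_f = f(L/D)·V²/2g = 0.02016·2557·0.1652 = 8.513 m
Minor: ΣK = 10.3; h_m = ΣK·V²/2g = 1.701 m
Total H_L = 8.513 + 1.701 = 10.21 m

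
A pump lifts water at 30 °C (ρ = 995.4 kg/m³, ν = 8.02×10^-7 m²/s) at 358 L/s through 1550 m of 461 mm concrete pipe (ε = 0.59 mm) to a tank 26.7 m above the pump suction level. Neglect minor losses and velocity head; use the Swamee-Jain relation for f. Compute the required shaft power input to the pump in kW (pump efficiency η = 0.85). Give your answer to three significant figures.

V = 4Q/(πD²) = 2.145 m/s; Re = 1.23×10^6; ε/D = 0.00128; f = 0.02115
h_f = f(L/D)V²/2g = 16.67 m
Total head H = z + h_f = 26.7 + 16.67 = 43.37 m
P_hyd = ρgQH = 995.4·9.81·0.358·43.37 = 151.6 kW
P_shaft = P_hyd/η = 151.6/0.85 = 178.4 kW

P_shaft ≈ 178 kW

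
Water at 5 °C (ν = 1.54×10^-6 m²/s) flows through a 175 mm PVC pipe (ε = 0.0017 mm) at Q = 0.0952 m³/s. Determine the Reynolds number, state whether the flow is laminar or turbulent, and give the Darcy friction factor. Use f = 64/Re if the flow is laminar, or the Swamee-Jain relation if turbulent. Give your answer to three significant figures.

Re ≈ 4.50×10^5; turbulent; f ≈ 0.0135

V = 4Q/(πD²) = 3.958 m/s
Re = VD/ν = 3.958·0.175/1.54×10^-6 = 4.50×10^5
Re > 4000 → turbulent; ε/D = 9.71×10^-6
Swamee-Jain: f = 0.01349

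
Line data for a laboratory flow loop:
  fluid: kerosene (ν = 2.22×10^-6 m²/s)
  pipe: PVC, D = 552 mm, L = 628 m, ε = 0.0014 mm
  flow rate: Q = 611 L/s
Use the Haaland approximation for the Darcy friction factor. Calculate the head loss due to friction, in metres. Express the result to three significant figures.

h_f ≈ 4.75 m

V = 4Q/(πD²) = 4·0.611/(π·0.552²) = 2.553 m/s
Re = VD/ν = 2.553·0.552/2.22×10^-6 = 6.35×10^5 → turbulent
ε/D = 0.0014/552 = 2.54×10^-6
Haaland: f = 0.01256
h_f = f(L/D)V²/(2g) = 0.01256·(628/0.552)·2.553²/(2·9.81) = 4.746 m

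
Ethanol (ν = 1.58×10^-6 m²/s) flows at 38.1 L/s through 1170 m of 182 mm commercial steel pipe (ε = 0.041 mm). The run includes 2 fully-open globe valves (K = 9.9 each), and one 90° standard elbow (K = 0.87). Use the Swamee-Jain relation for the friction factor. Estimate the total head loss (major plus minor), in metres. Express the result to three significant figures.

H_L ≈ 14.7 m

V = 4Q/(πD²) = 1.465 m/s; V²/2g = 0.1093 m
Re = 1.69×10^5, ε/D = 2.25×10^-4 → f = 0.01769 (Swamee-Jain)
Major: h_f = f(L/D)·V²/2g = 0.01769·6429·0.1093 = 12.43 m
Minor: ΣK = 20.7; h_m = ΣK·V²/2g = 2.260 m
Total H_L = 12.43 + 2.260 = 14.69 m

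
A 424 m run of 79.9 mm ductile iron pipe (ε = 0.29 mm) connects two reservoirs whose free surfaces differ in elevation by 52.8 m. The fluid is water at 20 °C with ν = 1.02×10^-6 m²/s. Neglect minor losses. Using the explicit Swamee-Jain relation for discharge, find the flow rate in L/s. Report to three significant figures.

Swamee-Jain (Type II): Q = -0.965·√(gD⁵h_f/L)·ln[ε/(3.7D) + √(3.17ν²L/(gD³h_f))]
√(gD⁵h_f/L) = √(9.81·0.0799⁵·52.8/424) = 0.001995
ε/(3.7D) = 9.81×10^-4; √(3.17ν²L/(gD³h_f)) = 7.28×10^-5
Q = -0.965·0.001995·ln(0.001054) = 0.01319 m³/s
Check: V = 2.63 m/s, Re = 2.06×10^5, f = 0.02837, h_f = 53.1 m ≈ 52.8 m ✓

Q ≈ 13.2 L/s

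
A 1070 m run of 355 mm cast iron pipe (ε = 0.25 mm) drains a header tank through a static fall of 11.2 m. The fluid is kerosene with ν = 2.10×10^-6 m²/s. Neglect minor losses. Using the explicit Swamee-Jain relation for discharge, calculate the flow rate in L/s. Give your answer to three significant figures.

Q ≈ 193 L/s

Swamee-Jain (Type II): Q = -0.965·√(gD⁵h_f/L)·ln[ε/(3.7D) + √(3.17ν²L/(gD³h_f))]
√(gD⁵h_f/L) = √(9.81·0.355⁵·11.2/1070) = 0.02406
ε/(3.7D) = 1.90×10^-4; √(3.17ν²L/(gD³h_f)) = 5.52×10^-5
Q = -0.965·0.02406·ln(2.455×10^-4) = 0.1930 m³/s
Check: V = 1.95 m/s, Re = 3.30×10^5, f = 0.01931, h_f = 11.3 m ≈ 11.2 m ✓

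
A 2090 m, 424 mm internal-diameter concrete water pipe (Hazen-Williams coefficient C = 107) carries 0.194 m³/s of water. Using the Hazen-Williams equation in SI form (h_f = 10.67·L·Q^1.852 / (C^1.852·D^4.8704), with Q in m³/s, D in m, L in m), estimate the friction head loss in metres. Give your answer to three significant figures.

h_f ≈ 12.2 m

h_f = 10.67·2090·0.194^1.852 / (107^1.852·0.424^4.8704) = 12.18 m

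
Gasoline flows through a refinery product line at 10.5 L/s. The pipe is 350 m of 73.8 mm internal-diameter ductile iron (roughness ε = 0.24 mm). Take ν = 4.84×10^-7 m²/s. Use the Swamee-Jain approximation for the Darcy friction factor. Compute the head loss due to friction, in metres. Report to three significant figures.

V = 4Q/(πD²) = 4·0.0105/(π·0.0738²) = 2.455 m/s
Re = VD/ν = 2.455·0.0738/4.84×10^-7 = 3.74×10^5 → turbulent
ε/D = 0.24/73.8 = 0.00325
Swamee-Jain: f = 0.02724
h_f = f(L/D)V²/(2g) = 0.02724·(350/0.0738)·2.455²/(2·9.81) = 39.67 m

h_f ≈ 39.7 m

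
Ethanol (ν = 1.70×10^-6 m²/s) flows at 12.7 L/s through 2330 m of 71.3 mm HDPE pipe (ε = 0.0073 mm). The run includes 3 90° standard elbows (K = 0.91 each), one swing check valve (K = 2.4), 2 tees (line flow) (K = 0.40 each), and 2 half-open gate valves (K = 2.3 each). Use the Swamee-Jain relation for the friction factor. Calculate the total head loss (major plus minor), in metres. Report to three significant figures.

H_L ≈ 301 m

V = 4Q/(πD²) = 3.181 m/s; V²/2g = 0.5157 m
Re = 1.33×10^5, ε/D = 1.02×10^-4 → f = 0.01754 (Swamee-Jain)
Major: h_f = f(L/D)·V²/2g = 0.01754·32679·0.5157 = 295.6 m
Minor: ΣK = 10.5; h_m = ΣK·V²/2g = 5.430 m
Total H_L = 295.6 + 5.430 = 301.0 m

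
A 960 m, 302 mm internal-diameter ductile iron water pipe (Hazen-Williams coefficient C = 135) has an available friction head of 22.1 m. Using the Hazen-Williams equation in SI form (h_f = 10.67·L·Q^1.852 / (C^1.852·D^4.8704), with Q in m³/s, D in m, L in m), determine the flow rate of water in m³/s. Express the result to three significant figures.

Q ≈ 0.211 m³/s

Rearranging: Q = [h_f·C^1.852·D^4.8704 / (10.67·L)]^(1/1.852)
Q = [22.1·135^1.852·0.302^4.8704 / (10.67·960)]^0.540 = 0.2105 m³/s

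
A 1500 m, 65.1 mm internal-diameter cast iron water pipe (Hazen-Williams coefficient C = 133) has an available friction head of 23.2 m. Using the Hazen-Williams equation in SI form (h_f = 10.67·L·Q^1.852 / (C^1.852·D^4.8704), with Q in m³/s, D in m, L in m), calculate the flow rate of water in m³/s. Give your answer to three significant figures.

Rearranging: Q = [h_f·C^1.852·D^4.8704 / (10.67·L)]^(1/1.852)
Q = [23.2·133^1.852·0.0651^4.8704 / (10.67·1500)]^0.540 = 0.002958 m³/s

Q ≈ 0.00296 m³/s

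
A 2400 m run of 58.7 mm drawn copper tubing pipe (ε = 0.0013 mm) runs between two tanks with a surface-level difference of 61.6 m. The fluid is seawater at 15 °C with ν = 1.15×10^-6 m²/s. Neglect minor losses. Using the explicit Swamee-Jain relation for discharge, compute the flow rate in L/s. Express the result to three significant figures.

Q ≈ 3.29 L/s

Swamee-Jain (Type II): Q = -0.965·√(gD⁵h_f/L)·ln[ε/(3.7D) + √(3.17ν²L/(gD³h_f))]
√(gD⁵h_f/L) = √(9.81·0.0587⁵·61.6/2400) = 4.189×10^-4
ε/(3.7D) = 5.99×10^-6; √(3.17ν²L/(gD³h_f)) = 2.87×10^-4
Q = -0.965·4.189×10^-4·ln(2.929×10^-4) = 0.003289 m³/s
Check: V = 1.22 m/s, Re = 6.20×10^4, f = 0.01989, h_f = 61.2 m ≈ 61.6 m ✓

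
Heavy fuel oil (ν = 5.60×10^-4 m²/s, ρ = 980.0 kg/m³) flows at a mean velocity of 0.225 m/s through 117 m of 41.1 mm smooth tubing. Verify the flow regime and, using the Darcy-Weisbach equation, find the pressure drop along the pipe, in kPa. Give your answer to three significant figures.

Re = VD/ν = 0.225·0.04110/5.60×10^-4 = 16.5 → laminar (Re < 2300)
f = 64/Re = 3.876
h_f = f(L/D)V²/(2g) = 3.876·(117/0.04110)·0.225²/(2·9.81) = 28.47 m
Δp = ρg·h_f = 980.0·9.81·28.47 = 273.7 kPa

Δp ≈ 274 kPa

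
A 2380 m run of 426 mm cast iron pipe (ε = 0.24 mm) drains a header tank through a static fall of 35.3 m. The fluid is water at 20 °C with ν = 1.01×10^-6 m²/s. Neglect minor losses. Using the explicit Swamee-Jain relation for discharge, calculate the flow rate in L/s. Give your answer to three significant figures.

Q ≈ 379 L/s

Swamee-Jain (Type II): Q = -0.965·√(gD⁵h_f/L)·ln[ε/(3.7D) + √(3.17ν²L/(gD³h_f))]
√(gD⁵h_f/L) = √(9.81·0.426⁵·35.3/2380) = 0.04518
ε/(3.7D) = 1.52×10^-4; √(3.17ν²L/(gD³h_f)) = 1.70×10^-5
Q = -0.965·0.04518·ln(1.692×10^-4) = 0.3786 m³/s
Check: V = 2.66 m/s, Re = 1.12×10^6, f = 0.01766, h_f = 35.5 m ≈ 35.3 m ✓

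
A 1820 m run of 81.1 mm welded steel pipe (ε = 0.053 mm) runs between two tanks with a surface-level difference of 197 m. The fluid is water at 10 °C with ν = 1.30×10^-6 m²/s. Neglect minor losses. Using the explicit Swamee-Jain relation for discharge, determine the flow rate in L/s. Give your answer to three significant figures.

Q ≈ 15.3 L/s

Swamee-Jain (Type II): Q = -0.965·√(gD⁵h_f/L)·ln[ε/(3.7D) + √(3.17ν²L/(gD³h_f))]
√(gD⁵h_f/L) = √(9.81·0.0811⁵·197/1820) = 0.001930
ε/(3.7D) = 1.77×10^-4; √(3.17ν²L/(gD³h_f)) = 9.73×10^-5
Q = -0.965·0.001930·ln(2.739×10^-4) = 0.01528 m³/s
Check: V = 2.96 m/s, Re = 1.85×10^5, f = 0.01983, h_f = 198 m ≈ 197 m ✓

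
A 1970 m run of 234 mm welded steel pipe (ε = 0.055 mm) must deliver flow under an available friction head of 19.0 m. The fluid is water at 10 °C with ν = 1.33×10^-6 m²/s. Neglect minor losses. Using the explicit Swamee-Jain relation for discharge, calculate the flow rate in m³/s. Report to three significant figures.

Q ≈ 0.0703 m³/s

Swamee-Jain (Type II): Q = -0.965·√(gD⁵h_f/L)·ln[ε/(3.7D) + √(3.17ν²L/(gD³h_f))]
√(gD⁵h_f/L) = √(9.81·0.234⁵·19.0/1970) = 0.008147
ε/(3.7D) = 6.35×10^-5; √(3.17ν²L/(gD³h_f)) = 6.80×10^-5
Q = -0.965·0.008147·ln(1.315×10^-4) = 0.07026 m³/s
Check: V = 1.63 m/s, Re = 2.87×10^5, f = 0.01666, h_f = 19.1 m ≈ 19.0 m ✓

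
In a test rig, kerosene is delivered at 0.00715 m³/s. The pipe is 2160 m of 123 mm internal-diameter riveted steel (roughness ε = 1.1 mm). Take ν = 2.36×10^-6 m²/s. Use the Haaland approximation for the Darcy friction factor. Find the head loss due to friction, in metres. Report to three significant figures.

h_f ≈ 12.5 m

V = 4Q/(πD²) = 4·0.00715/(π·0.123²) = 0.6017 m/s
Re = VD/ν = 0.6017·0.123/2.36×10^-6 = 3.14×10^4 → turbulent
ε/D = 1.1/123 = 0.00894
Haaland: f = 0.03843
h_f = f(L/D)V²/(2g) = 0.03843·(2160/0.123)·0.6017²/(2·9.81) = 12.45 m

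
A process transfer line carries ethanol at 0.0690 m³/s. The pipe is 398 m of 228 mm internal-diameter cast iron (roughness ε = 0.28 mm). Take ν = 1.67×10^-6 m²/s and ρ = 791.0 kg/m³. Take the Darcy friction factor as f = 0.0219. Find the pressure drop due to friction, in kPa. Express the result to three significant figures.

Δp ≈ 43.2 kPa

V = 4Q/(πD²) = 4·0.0690/(π·0.228²) = 1.690 m/s
h_f = f(L/D)V²/(2g) = 0.02190·(398/0.228)·1.690²/(2·9.81) = 5.565 m
Δp = ρg·h_f = 791.0·9.81·5.565 = 43.18 kPa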